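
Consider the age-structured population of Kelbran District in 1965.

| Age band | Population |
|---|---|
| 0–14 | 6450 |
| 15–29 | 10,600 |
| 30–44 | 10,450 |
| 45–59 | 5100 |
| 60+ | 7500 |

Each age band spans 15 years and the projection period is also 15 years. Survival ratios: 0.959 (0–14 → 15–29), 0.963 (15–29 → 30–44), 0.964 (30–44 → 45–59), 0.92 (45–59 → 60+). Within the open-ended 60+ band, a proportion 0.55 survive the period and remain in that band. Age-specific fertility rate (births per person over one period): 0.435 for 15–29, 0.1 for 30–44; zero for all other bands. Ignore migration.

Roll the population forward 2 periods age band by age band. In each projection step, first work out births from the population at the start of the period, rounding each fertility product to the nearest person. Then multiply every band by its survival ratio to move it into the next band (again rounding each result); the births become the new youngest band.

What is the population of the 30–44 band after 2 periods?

(Bands numbered youngest = 1 to oldest = 5.)
After projecting period 1:
Births: 10600 * 0.435 = 4611  |  10450 * 0.1 = 1045 → 5656
Band 2: 6450 * 0.959 = 6186
Band 3: 10600 * 0.963 = 10208
Band 4: 10450 * 0.964 = 10074
Band 5: 5100 * 0.92 + 7500 * 0.55 = 4692 + 4125 = 8817
Giving 5656 / 6186 / 10208 / 10074 / 8817.
After projecting period 2:
Births: 6186 * 0.435 = 2691  |  10208 * 0.1 = 1021 → 3712
Band 2: 5656 * 0.959 = 5424
Band 3: 6186 * 0.963 = 5957
Band 4: 10208 * 0.964 = 9841
Band 5: 10074 * 0.92 + 8817 * 0.55 = 9268 + 4849 = 14117
Giving 3712 / 5424 / 5957 / 9841 / 14117.

5957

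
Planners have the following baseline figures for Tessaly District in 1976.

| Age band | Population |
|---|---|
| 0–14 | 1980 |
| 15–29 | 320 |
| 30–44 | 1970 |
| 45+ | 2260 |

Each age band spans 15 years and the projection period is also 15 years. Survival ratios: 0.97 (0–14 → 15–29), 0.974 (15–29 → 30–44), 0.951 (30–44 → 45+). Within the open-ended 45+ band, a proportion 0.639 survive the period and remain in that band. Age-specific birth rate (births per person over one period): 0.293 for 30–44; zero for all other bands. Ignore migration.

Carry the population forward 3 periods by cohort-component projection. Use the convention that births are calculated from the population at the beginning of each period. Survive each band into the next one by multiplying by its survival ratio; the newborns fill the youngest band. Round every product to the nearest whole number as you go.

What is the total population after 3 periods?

4504

Numbering the groups 1..4 from youngest to oldest:
After projecting period 1:
Births: 1970 × 0.293 = 577
Group 2: 1980 × 0.97 = 1921
Group 3: 320 × 0.974 = 312
Group 4: 1970 × 0.951 + 2260 × 0.639 = 1873 + 1444 = 3317
Giving 577 / 1921 / 312 / 3317.
After projecting period 2:
Births: 312 × 0.293 = 91
Group 2: 577 × 0.97 = 560
Group 3: 1921 × 0.974 = 1871
Group 4: 312 × 0.951 + 3317 × 0.639 = 297 + 2120 = 2417
Giving 91 / 560 / 1871 / 2417.
After projecting period 3:
Births: 1871 × 0.293 = 548
Group 2: 91 × 0.97 = 88
Group 3: 560 × 0.974 = 545
Group 4: 1871 × 0.951 + 2417 × 0.639 = 1779 + 1544 = 3323
Giving 548 / 88 / 545 / 3323.
Total after period 3: 548 + 88 + 545 + 3323 = 4504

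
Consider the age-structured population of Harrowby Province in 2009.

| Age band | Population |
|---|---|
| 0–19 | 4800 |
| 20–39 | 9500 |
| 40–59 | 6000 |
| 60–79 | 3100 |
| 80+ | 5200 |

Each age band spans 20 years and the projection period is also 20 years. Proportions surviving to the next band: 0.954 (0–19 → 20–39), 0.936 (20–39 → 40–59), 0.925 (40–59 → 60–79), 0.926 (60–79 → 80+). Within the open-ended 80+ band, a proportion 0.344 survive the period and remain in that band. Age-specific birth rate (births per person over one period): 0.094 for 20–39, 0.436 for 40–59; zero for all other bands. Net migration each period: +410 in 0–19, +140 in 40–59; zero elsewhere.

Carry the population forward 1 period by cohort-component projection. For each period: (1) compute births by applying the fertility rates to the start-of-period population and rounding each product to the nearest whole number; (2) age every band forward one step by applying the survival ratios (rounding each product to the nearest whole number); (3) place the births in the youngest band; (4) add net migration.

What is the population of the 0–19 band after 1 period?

3919

Let band 1 be 0–19 through band 5 = 80+.
After projecting period 1:
Births: 9500 * 0.094 = 893 ; 6000 * 0.436 = 2616 ⇒ total 3509
Band 2: 4800 * 0.954 = 4579
Band 3: 9500 * 0.936 = 8892
Band 4: 6000 * 0.925 = 5550
Band 5: 3100 * 0.926 + 5200 * 0.344 = 2871 + 1789 = 4660
Net migration: Band 1 + 410 → 3919; Band 3 + 140 → 9032
→ [3919, 4579, 9032, 5550, 4660]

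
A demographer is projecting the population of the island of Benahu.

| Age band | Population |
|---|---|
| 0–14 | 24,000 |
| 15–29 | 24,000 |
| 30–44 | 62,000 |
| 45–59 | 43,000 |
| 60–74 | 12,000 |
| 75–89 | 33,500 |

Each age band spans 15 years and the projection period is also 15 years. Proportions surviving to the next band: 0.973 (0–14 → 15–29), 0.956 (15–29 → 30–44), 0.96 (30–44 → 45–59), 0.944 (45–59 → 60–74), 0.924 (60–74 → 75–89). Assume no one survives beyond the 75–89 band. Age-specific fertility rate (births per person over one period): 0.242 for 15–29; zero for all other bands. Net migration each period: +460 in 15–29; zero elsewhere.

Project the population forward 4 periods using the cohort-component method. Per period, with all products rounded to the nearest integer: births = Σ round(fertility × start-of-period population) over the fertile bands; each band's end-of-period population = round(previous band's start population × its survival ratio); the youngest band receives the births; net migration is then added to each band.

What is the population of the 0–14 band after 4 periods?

— Period 1 —
Births: 24000 × 0.242 = 5808
15–29: 24000 × 0.973 = 23352
30–44: 24000 × 0.956 = 22944
45–59: 62000 × 0.96 = 59520
60–74: 43000 × 0.944 = 40592
75–89: 12000 × 0.924 = 11088
Net migration: 15–29 + 460 → 23812
End of period: [5808, 23812, 22944, 59520, 40592, 11088]
— Period 2 —
Births: 23812 × 0.242 = 5763
15–29: 5808 × 0.973 = 5651
30–44: 23812 × 0.956 = 22764
45–59: 22944 × 0.96 = 22026
60–74: 59520 × 0.944 = 56187
75–89: 40592 × 0.924 = 37507
Net migration: 15–29 + 460 → 6111
End of period: [5763, 6111, 22764, 22026, 56187, 37507]
— Period 3 —
Births: 6111 × 0.242 = 1479
15–29: 5763 × 0.973 = 5607
30–44: 6111 × 0.956 = 5842
45–59: 22764 × 0.96 = 21853
60–74: 22026 × 0.944 = 20793
75–89: 56187 × 0.924 = 51917
Net migration: 15–29 + 460 → 6067
End of period: [1479, 6067, 5842, 21853, 20793, 51917]
— Period 4 —
Births: 6067 × 0.242 = 1468
15–29: 1479 × 0.973 = 1439
30–44: 6067 × 0.956 = 5800
45–59: 5842 × 0.96 = 5608
60–74: 21853 × 0.944 = 20629
75–89: 20793 × 0.924 = 19213
Net migration: 15–29 + 460 → 1899
End of period: [1468, 1899, 5800, 5608, 20629, 19213]

1468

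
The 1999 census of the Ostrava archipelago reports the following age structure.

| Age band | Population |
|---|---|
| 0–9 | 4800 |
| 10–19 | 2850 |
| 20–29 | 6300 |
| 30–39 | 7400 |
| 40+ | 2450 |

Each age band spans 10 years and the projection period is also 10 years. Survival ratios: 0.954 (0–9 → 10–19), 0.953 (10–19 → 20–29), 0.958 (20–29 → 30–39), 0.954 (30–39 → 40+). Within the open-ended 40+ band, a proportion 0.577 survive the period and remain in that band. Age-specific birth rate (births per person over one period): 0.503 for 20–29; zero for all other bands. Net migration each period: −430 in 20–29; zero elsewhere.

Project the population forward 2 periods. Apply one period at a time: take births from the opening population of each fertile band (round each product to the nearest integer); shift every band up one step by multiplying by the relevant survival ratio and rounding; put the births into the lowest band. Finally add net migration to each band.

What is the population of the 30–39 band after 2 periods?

(Groups numbered youngest = 1 to oldest = 5.)
Period 1.
Births: 6300 × 0.503 = 3169
Group 2: 4800 × 0.954 = 4579
Group 3: 2850 × 0.953 = 2716
Group 4: 6300 × 0.958 = 6035
Group 5: 7400 × 0.954 + 2450 × 0.577 = 7060 + 1414 = 8474
Net migration: Group 3 − 430 → 2286
Population now: 0–9=3169, 10–19=4579, 20–29=2286, 30–39=6035, 40+=8474
Period 2.
Births: 2286 × 0.503 = 1150
Group 2: 3169 × 0.954 = 3023
Group 3: 4579 × 0.953 = 4364
Group 4: 2286 × 0.958 = 2190
Group 5: 6035 × 0.954 + 8474 × 0.577 = 5757 + 4889 = 10646
Net migration: Group 3 − 430 → 3934
Population now: 0–9=1150, 10–19=3023, 20–29=3934, 30–39=2190, 40+=10646

2190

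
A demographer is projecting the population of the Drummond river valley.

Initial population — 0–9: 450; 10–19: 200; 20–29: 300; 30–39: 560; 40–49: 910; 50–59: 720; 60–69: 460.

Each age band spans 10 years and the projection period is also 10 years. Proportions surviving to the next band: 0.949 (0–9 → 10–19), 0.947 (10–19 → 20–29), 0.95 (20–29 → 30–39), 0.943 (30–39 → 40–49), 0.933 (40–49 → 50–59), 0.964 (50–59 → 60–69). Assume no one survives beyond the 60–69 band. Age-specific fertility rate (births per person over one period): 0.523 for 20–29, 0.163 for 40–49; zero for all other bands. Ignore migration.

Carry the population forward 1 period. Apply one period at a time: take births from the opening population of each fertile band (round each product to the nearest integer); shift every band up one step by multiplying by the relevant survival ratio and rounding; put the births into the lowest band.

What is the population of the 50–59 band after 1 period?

[period 1]
Births: 300 × 0.523 = 157  |  910 × 0.163 = 148 → 305
10–19: 450 × 0.949 = 427
20–29: 200 × 0.947 = 189
30–39: 300 × 0.95 = 285
40–49: 560 × 0.943 = 528
50–59: 910 × 0.933 = 849
60–69: 720 × 0.964 = 694
End of period: [305, 427, 189, 285, 528, 849, 694]

849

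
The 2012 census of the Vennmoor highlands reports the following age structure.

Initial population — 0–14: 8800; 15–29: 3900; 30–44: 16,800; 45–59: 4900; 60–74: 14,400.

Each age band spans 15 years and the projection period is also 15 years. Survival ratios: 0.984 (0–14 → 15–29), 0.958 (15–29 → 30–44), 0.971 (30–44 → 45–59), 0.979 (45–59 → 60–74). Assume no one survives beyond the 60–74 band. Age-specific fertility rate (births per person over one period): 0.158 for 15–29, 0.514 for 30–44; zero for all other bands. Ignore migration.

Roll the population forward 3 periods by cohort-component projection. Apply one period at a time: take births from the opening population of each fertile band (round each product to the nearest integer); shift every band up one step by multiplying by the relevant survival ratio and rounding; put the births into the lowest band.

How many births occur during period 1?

9251

— Period 1 —
Births: 3900 * 0.158 = 616, 16800 * 0.514 = 8635 → 9251
15–29: 8800 * 0.984 = 8659
30–44: 3900 * 0.958 = 3736
45–59: 16800 * 0.971 = 16313
60–74: 4900 * 0.979 = 4797
End of period: [9251, 8659, 3736, 16313, 4797]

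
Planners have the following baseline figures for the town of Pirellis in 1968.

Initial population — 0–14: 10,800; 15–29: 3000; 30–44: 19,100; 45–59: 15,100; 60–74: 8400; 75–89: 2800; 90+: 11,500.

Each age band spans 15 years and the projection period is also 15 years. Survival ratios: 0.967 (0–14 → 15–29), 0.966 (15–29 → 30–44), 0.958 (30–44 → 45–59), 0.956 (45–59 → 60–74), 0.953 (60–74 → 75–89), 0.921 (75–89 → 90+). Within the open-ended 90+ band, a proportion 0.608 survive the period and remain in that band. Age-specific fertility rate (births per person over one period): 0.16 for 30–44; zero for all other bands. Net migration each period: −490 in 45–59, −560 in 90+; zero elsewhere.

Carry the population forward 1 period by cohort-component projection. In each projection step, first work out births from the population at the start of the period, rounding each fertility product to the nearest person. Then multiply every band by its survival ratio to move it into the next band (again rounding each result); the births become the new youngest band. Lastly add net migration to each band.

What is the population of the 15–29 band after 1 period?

10444

[period 1]
Births: 19100 × 0.16 = 3056
15–29: 10800 × 0.967 = 10444
30–44: 3000 × 0.966 = 2898
45–59: 19100 × 0.958 = 18298
60–74: 15100 × 0.956 = 14436
75–89: 8400 × 0.953 = 8005
90+: 2800 × 0.921 + 11500 × 0.608 = 2579 + 6992 = 9571
Net migration: 45–59 − 490 → 17808; 90+ − 560 → 9011
Giving 3056 / 10444 / 2898 / 17808 / 14436 / 8005 / 9011.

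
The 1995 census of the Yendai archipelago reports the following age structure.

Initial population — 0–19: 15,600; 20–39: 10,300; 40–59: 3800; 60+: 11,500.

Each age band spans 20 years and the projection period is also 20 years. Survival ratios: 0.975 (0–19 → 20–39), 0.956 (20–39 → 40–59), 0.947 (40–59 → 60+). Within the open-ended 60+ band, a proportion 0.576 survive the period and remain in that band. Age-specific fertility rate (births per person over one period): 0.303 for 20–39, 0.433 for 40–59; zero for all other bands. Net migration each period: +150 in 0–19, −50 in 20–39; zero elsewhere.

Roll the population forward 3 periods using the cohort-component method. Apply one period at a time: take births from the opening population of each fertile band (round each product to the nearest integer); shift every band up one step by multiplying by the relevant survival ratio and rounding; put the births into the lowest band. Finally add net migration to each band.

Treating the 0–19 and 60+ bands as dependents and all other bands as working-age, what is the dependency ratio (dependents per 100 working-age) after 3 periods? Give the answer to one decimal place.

228.8

(Groups numbered youngest = 1 to oldest = 4.)
After projecting period 1:
Births: 10300 * 0.303 = 3121  |  3800 * 0.433 = 1645 ⇒ total 4766
Group 2: 15600 * 0.975 = 15210
Group 3: 10300 * 0.956 = 9847
Group 4: 3800 * 0.947 + 11500 * 0.576 = 3599 + 6624 = 10223
Net migration: Group 1 + 150 → 4916; Group 2 − 50 → 15160
Population now: 0–19=4916, 20–39=15160, 40–59=9847, 60+=10223
After projecting period 2:
Births: 15160 * 0.303 = 4593  |  9847 * 0.433 = 4264 ⇒ total 8857
Group 2: 4916 * 0.975 = 4793
Group 3: 15160 * 0.956 = 14493
Group 4: 9847 * 0.947 + 10223 * 0.576 = 9325 + 5888 = 15213
Net migration: Group 1 + 150 → 9007; Group 2 − 50 → 4743
Population now: 0–19=9007, 20–39=4743, 40–59=14493, 60+=15213
After projecting period 3:
Births: 4743 * 0.303 = 1437  |  14493 * 0.433 = 6275 ⇒ total 7712
Group 2: 9007 * 0.975 = 8782
Group 3: 4743 * 0.956 = 4534
Group 4: 14493 * 0.947 + 15213 * 0.576 = 13725 + 8763 = 22488
Net migration: Group 1 + 150 → 7862; Group 2 − 50 → 8732
Population now: 0–19=7862, 20–39=8732, 40–59=4534, 60+=22488
Dependents (band 0–19 + band 60+) = 7862 + 22488 = 30350; working-age = 13266; ratio = 30350/13266 × 100 = 228.8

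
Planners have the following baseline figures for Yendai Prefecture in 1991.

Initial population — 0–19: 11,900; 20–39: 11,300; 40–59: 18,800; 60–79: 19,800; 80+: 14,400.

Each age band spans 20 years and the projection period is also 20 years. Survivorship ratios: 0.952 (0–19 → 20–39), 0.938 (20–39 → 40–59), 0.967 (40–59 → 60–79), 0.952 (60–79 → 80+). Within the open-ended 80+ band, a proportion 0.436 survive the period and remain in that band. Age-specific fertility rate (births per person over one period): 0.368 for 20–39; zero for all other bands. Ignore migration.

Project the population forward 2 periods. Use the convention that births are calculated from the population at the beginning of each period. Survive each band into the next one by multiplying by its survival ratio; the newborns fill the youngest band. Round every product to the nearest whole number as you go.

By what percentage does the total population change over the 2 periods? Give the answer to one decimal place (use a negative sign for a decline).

Period 1:
Births: 11300 × 0.368 = 4158
20–39: 11900 × 0.952 = 11329
40–59: 11300 × 0.938 = 10599
60–79: 18800 × 0.967 = 18180
80+: 19800 × 0.952 + 14400 × 0.436 = 18850 + 6278 = 25128
→ [4158, 11329, 10599, 18180, 25128]
Period 2:
Births: 11329 × 0.368 = 4169
20–39: 4158 × 0.952 = 3958
40–59: 11329 × 0.938 = 10627
60–79: 10599 × 0.967 = 10249
80+: 18180 × 0.952 + 25128 × 0.436 = 17307 + 10956 = 28263
→ [4169, 3958, 10627, 10249, 28263]
Total: 76200 → 57266; change = -18934; percentage change = -24.8%

-24.8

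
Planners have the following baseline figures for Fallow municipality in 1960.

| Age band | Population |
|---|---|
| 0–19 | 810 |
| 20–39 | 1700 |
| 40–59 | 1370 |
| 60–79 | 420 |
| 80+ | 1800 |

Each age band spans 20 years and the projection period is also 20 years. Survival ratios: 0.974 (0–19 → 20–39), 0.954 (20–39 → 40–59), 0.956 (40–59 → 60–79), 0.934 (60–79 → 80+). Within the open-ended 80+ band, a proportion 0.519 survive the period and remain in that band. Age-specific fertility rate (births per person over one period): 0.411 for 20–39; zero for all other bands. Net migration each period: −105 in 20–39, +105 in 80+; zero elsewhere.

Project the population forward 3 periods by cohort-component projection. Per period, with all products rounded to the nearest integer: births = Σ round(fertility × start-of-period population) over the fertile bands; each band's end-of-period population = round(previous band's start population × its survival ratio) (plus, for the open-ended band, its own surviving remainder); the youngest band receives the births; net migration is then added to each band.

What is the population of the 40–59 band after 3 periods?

550

— Period 1 —
Births: 1700 × 0.411 = 699
20–39: 810 × 0.974 = 789
40–59: 1700 × 0.954 = 1622
60–79: 1370 × 0.956 = 1310
80+: 420 × 0.934 + 1800 × 0.519 = 392 + 934 = 1326
Net migration: 20–39 − 105 → 684; 80+ + 105 → 1431
Population now: 0–19=699, 20–39=684, 40–59=1622, 60–79=1310, 80+=1431
— Period 2 —
Births: 684 × 0.411 = 281
20–39: 699 × 0.974 = 681
40–59: 684 × 0.954 = 653
60–79: 1622 × 0.956 = 1551
80+: 1310 × 0.934 + 1431 × 0.519 = 1224 + 743 = 1967
Net migration: 20–39 − 105 → 576; 80+ + 105 → 2072
Population now: 0–19=281, 20–39=576, 40–59=653, 60–79=1551, 80+=2072
— Period 3 —
Births: 576 × 0.411 = 237
20–39: 281 × 0.974 = 274
40–59: 576 × 0.954 = 550
60–79: 653 × 0.956 = 624
80+: 1551 × 0.934 + 2072 × 0.519 = 1449 + 1075 = 2524
Net migration: 20–39 − 105 → 169; 80+ + 105 → 2629
Population now: 0–19=237, 20–39=169, 40–59=550, 60–79=624, 80+=2629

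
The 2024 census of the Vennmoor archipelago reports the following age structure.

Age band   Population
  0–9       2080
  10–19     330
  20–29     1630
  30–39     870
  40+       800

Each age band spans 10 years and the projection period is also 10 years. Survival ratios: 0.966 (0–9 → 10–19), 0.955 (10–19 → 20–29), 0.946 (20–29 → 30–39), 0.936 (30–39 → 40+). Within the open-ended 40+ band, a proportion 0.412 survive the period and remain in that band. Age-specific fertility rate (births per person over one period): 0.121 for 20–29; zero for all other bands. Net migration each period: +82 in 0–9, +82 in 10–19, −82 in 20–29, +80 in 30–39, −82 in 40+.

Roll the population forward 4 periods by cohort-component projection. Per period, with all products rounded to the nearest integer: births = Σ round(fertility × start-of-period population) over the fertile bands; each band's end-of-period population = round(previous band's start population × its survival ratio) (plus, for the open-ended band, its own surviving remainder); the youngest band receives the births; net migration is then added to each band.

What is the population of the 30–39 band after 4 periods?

320

Call the bands 1 to 5, youngest first.
Period 1.
Births: 1630 * 0.121 = 197
Band 2: 2080 * 0.966 = 2009
Band 3: 330 * 0.955 = 315
Band 4: 1630 * 0.946 = 1542
Band 5: 870 * 0.936 + 800 * 0.412 = 814 + 330 = 1144
Net migration: Band 1 + 82 → 279; Band 2 + 82 → 2091; Band 3 − 82 → 233; Band 4 + 80 → 1622; Band 5 − 82 → 1062
Giving 279 / 2091 / 233 / 1622 / 1062.
Period 2.
Births: 233 * 0.121 = 28
Band 2: 279 * 0.966 = 270
Band 3: 2091 * 0.955 = 1997
Band 4: 233 * 0.946 = 220
Band 5: 1622 * 0.936 + 1062 * 0.412 = 1518 + 438 = 1956
Net migration: Band 1 + 82 → 110; Band 2 + 82 → 352; Band 3 − 82 → 1915; Band 4 + 80 → 300; Band 5 − 82 → 1874
Giving 110 / 352 / 1915 / 300 / 1874.
Period 3.
Births: 1915 * 0.121 = 232
Band 2: 110 * 0.966 = 106
Band 3: 352 * 0.955 = 336
Band 4: 1915 * 0.946 = 1812
Band 5: 300 * 0.936 + 1874 * 0.412 = 281 + 772 = 1053
Net migration: Band 1 + 82 → 314; Band 2 + 82 → 188; Band 3 − 82 → 254; Band 4 + 80 → 1892; Band 5 − 82 → 971
Giving 314 / 188 / 254 / 1892 / 971.
Period 4.
Births: 254 * 0.121 = 31
Band 2: 314 * 0.966 = 303
Band 3: 188 * 0.955 = 180
Band 4: 254 * 0.946 = 240
Band 5: 1892 * 0.936 + 971 * 0.412 = 1771 + 400 = 2171
Net migration: Band 1 + 82 → 113; Band 2 + 82 → 385; Band 3 − 82 → 98; Band 4 + 80 → 320; Band 5 − 82 → 2089
Giving 113 / 385 / 98 / 320 / 2089.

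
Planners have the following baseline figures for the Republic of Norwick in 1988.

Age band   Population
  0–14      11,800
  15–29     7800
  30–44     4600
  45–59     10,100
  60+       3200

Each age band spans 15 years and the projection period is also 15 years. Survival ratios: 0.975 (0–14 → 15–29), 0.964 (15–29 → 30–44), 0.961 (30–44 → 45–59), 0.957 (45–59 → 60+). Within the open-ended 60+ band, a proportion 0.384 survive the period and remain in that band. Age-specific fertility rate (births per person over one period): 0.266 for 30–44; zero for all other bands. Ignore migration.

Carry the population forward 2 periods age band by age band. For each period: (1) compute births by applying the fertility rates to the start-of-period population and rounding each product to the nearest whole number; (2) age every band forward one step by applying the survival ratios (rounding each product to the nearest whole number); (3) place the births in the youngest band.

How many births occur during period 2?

2000

Numbering the groups 1..5 from youngest to oldest:
[period 1]
Births: 4600 × 0.266 = 1224
Group 2: 11800 × 0.975 = 11505
Group 3: 7800 × 0.964 = 7519
Group 4: 4600 × 0.961 = 4421
Group 5: 10100 × 0.957 + 3200 × 0.384 = 9666 + 1229 = 10895
→ [1224, 11505, 7519, 4421, 10895]
[period 2]
Births: 7519 × 0.266 = 2000
Group 2: 1224 × 0.975 = 1193
Group 3: 11505 × 0.964 = 11091
Group 4: 7519 × 0.961 = 7226
Group 5: 4421 × 0.957 + 10895 × 0.384 = 4231 + 4184 = 8415
→ [2000, 1193, 11091, 7226, 8415]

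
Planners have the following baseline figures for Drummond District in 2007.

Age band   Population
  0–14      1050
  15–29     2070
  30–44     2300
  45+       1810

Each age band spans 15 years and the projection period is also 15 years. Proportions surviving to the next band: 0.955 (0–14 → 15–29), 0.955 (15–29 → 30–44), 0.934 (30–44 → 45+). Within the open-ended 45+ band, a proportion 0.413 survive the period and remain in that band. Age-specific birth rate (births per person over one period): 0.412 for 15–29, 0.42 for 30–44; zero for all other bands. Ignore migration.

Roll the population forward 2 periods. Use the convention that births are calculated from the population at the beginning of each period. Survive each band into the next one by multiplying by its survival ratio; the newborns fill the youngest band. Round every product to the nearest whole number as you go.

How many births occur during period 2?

1243

Period 1.
Births: 2070 × 0.412 = 853 ; 2300 × 0.42 = 966 — total 1819
15–29: 1050 × 0.955 = 1003
30–44: 2070 × 0.955 = 1977
45+: 2300 × 0.934 + 1810 × 0.413 = 2148 + 748 = 2896
Population now: 0–14=1819, 15–29=1003, 30–44=1977, 45+=2896
Period 2.
Births: 1003 × 0.412 = 413 ; 1977 × 0.42 = 830 — total 1243
15–29: 1819 × 0.955 = 1737
30–44: 1003 × 0.955 = 958
45+: 1977 × 0.934 + 2896 × 0.413 = 1847 + 1196 = 3043
Population now: 0–14=1243, 15–29=1737, 30–44=958, 45+=3043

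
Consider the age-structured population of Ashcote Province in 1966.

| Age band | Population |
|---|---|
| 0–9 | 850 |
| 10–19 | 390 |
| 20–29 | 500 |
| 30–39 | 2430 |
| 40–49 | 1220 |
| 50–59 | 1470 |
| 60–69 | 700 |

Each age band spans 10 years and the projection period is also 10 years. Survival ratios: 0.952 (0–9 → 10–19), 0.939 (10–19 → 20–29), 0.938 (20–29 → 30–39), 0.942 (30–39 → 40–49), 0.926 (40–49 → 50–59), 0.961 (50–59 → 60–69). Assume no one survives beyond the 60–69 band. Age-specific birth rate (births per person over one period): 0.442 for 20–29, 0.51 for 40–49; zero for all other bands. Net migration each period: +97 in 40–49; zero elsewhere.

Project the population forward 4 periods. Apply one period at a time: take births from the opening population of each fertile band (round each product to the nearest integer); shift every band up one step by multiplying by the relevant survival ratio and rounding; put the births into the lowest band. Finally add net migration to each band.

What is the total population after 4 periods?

[period 1]
Births: 500 * 0.442 = 221, 1220 * 0.51 = 622 ⇒ total 843
10–19: 850 * 0.952 = 809
20–29: 390 * 0.939 = 366
30–39: 500 * 0.938 = 469
40–49: 2430 * 0.942 = 2289
50–59: 1220 * 0.926 = 1130
60–69: 1470 * 0.961 = 1413
Net migration: 40–49 + 97 → 2386
→ [843, 809, 366, 469, 2386, 1130, 1413]
[period 2]
Births: 366 * 0.442 = 162, 2386 * 0.51 = 1217 ⇒ total 1379
10–19: 843 * 0.952 = 803
20–29: 809 * 0.939 = 760
30–39: 366 * 0.938 = 343
40–49: 469 * 0.942 = 442
50–59: 2386 * 0.926 = 2209
60–69: 1130 * 0.961 = 1086
Net migration: 40–49 + 97 → 539
→ [1379, 803, 760, 343, 539, 2209, 1086]
[period 3]
Births: 760 * 0.442 = 336, 539 * 0.51 = 275 ⇒ total 611
10–19: 1379 * 0.952 = 1313
20–29: 803 * 0.939 = 754
30–39: 760 * 0.938 = 713
40–49: 343 * 0.942 = 323
50–59: 539 * 0.926 = 499
60–69: 2209 * 0.961 = 2123
Net migration: 40–49 + 97 → 420
→ [611, 1313, 754, 713, 420, 499, 2123]
[period 4]
Births: 754 * 0.442 = 333, 420 * 0.51 = 214 ⇒ total 547
10–19: 611 * 0.952 = 582
20–29: 1313 * 0.939 = 1233
30–39: 754 * 0.938 = 707
40–49: 713 * 0.942 = 672
50–59: 420 * 0.926 = 389
60–69: 499 * 0.961 = 480
Net migration: 40–49 + 97 → 769
→ [547, 582, 1233, 707, 769, 389, 480]
Total after period 4: 547 + 582 + 1233 + 707 + 769 + 389 + 480 = 4707

4707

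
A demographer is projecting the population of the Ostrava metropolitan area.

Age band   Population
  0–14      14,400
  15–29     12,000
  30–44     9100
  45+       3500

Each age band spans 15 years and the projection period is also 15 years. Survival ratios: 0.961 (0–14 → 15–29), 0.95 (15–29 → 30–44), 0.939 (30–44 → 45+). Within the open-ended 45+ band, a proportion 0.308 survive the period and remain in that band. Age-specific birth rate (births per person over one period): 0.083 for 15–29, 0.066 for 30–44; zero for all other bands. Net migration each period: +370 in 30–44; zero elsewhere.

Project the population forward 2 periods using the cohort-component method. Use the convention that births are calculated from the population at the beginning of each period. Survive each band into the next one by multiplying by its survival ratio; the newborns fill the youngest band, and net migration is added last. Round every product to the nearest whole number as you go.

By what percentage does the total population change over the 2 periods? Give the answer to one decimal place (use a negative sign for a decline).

-20.5

Period 1.
Births: 12000 × 0.083 = 996  |  9100 × 0.066 = 601 → 1597
15–29: 14400 × 0.961 = 13838
30–44: 12000 × 0.95 = 11400
45+: 9100 × 0.939 + 3500 × 0.308 = 8545 + 1078 = 9623
Net migration: 30–44 + 370 → 11770
Giving 1597 / 13838 / 11770 / 9623.
Period 2.
Births: 13838 × 0.083 = 1149  |  11770 × 0.066 = 777 → 1926
15–29: 1597 × 0.961 = 1535
30–44: 13838 × 0.95 = 13146
45+: 11770 × 0.939 + 9623 × 0.308 = 11052 + 2964 = 14016
Net migration: 30–44 + 370 → 13516
Giving 1926 / 1535 / 13516 / 14016.
Total: 39000 → 30993; change = -8007; percentage change = -20.5%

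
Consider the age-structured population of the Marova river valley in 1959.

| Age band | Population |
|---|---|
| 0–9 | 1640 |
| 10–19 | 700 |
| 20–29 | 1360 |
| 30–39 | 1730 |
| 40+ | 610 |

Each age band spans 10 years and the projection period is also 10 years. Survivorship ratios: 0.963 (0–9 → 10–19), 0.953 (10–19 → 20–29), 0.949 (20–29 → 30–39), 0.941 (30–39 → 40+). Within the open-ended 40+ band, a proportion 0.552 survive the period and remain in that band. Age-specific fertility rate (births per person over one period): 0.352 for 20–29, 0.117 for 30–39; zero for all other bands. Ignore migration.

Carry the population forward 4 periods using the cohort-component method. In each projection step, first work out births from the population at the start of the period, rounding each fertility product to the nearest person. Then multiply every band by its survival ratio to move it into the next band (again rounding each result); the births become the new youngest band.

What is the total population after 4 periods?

Period 1:
Births: 1360 × 0.352 = 479 ; 1730 × 0.117 = 202 — total 681
10–19: 1640 × 0.963 = 1579
20–29: 700 × 0.953 = 667
30–39: 1360 × 0.949 = 1291
40+: 1730 × 0.941 + 610 × 0.552 = 1628 + 337 = 1965
End of period: [681, 1579, 667, 1291, 1965]
Period 2:
Births: 667 × 0.352 = 235 ; 1291 × 0.117 = 151 — total 386
10–19: 681 × 0.963 = 656
20–29: 1579 × 0.953 = 1505
30–39: 667 × 0.949 = 633
40+: 1291 × 0.941 + 1965 × 0.552 = 1215 + 1085 = 2300
End of period: [386, 656, 1505, 633, 2300]
Period 3:
Births: 1505 × 0.352 = 530 ; 633 × 0.117 = 74 — total 604
10–19: 386 × 0.963 = 372
20–29: 656 × 0.953 = 625
30–39: 1505 × 0.949 = 1428
40+: 633 × 0.941 + 2300 × 0.552 = 596 + 1270 = 1866
End of period: [604, 372, 625, 1428, 1866]
Period 4:
Births: 625 × 0.352 = 220 ; 1428 × 0.117 = 167 — total 387
10–19: 604 × 0.963 = 582
20–29: 372 × 0.953 = 355
30–39: 625 × 0.949 = 593
40+: 1428 × 0.941 + 1866 × 0.552 = 1344 + 1030 = 2374
End of period: [387, 582, 355, 593, 2374]
Total after period 4: 387 + 582 + 355 + 593 + 2374 = 4291

4291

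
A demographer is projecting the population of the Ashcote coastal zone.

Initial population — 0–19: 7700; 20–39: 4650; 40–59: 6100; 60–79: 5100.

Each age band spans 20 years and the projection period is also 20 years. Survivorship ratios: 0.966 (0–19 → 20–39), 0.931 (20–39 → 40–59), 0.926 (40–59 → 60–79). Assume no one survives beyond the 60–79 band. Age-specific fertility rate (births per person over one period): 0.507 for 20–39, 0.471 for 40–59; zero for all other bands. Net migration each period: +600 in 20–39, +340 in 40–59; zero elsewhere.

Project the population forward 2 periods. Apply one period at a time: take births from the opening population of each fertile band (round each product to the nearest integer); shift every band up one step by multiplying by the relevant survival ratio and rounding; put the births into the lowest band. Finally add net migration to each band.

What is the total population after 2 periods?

24073

After projecting period 1:
Births: 4650 × 0.507 = 2358 ; 6100 × 0.471 = 2873 — total 5231
20–39: 7700 × 0.966 = 7438
40–59: 4650 × 0.931 = 4329
60–79: 6100 × 0.926 = 5649
Net migration: 20–39 + 600 → 8038; 40–59 + 340 → 4669
Giving 5231 / 8038 / 4669 / 5649.
After projecting period 2:
Births: 8038 × 0.507 = 4075 ; 4669 × 0.471 = 2199 — total 6274
20–39: 5231 × 0.966 = 5053
40–59: 8038 × 0.931 = 7483
60–79: 4669 × 0.926 = 4323
Net migration: 20–39 + 600 → 5653; 40–59 + 340 → 7823
Giving 6274 / 5653 / 7823 / 4323.
Total after period 2: 6274 + 5653 + 7823 + 4323 = 24073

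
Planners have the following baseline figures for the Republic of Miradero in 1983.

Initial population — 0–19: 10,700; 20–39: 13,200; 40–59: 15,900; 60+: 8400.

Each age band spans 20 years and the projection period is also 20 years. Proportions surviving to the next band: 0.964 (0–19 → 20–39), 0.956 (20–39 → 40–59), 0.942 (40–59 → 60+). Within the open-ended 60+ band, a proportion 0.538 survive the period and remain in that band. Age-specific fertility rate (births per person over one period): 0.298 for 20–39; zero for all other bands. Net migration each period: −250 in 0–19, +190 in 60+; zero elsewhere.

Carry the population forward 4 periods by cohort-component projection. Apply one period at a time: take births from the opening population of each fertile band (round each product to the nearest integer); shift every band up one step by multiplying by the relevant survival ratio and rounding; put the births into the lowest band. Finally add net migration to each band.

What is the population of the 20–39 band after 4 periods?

779

— Period 1 —
Births: 13200 * 0.298 = 3934
20–39: 10700 * 0.964 = 10315
40–59: 13200 * 0.956 = 12619
60+: 15900 * 0.942 + 8400 * 0.538 = 14978 + 4519 = 19497
Net migration: 0–19 − 250 → 3684; 60+ + 190 → 19687
→ [3684, 10315, 12619, 19687]
— Period 2 —
Births: 10315 * 0.298 = 3074
20–39: 3684 * 0.964 = 3551
40–59: 10315 * 0.956 = 9861
60+: 12619 * 0.942 + 19687 * 0.538 = 11887 + 10592 = 22479
Net migration: 0–19 − 250 → 2824; 60+ + 190 → 22669
→ [2824, 3551, 9861, 22669]
— Period 3 —
Births: 3551 * 0.298 = 1058
20–39: 2824 * 0.964 = 2722
40–59: 3551 * 0.956 = 3395
60+: 9861 * 0.942 + 22669 * 0.538 = 9289 + 12196 = 21485
Net migration: 0–19 − 250 → 808; 60+ + 190 → 21675
→ [808, 2722, 3395, 21675]
— Period 4 —
Births: 2722 * 0.298 = 811
20–39: 808 * 0.964 = 779
40–59: 2722 * 0.956 = 2602
60+: 3395 * 0.942 + 21675 * 0.538 = 3198 + 11661 = 14859
Net migration: 0–19 − 250 → 561; 60+ + 190 → 15049
→ [561, 779, 2602, 15049]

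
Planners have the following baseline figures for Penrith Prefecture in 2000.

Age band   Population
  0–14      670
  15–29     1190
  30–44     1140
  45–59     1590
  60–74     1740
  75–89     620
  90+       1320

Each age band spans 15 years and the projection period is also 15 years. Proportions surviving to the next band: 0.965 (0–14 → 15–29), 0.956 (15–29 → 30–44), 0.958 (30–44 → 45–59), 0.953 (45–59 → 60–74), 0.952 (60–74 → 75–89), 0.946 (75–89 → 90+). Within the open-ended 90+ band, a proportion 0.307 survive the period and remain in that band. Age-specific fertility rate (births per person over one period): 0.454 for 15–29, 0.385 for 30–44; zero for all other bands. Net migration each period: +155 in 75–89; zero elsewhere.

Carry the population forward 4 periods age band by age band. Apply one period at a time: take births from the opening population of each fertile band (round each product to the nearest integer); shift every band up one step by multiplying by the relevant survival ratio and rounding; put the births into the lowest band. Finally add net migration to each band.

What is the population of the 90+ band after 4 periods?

After projecting period 1:
Births: 1190 × 0.454 = 540 ; 1140 × 0.385 = 439 — total 979
15–29: 670 × 0.965 = 647
30–44: 1190 × 0.956 = 1138
45–59: 1140 × 0.958 = 1092
60–74: 1590 × 0.953 = 1515
75–89: 1740 × 0.952 = 1656
90+: 620 × 0.946 + 1320 × 0.307 = 587 + 405 = 992
Net migration: 75–89 + 155 → 1811
Giving 979 / 647 / 1138 / 1092 / 1515 / 1811 / 992.
After projecting period 2:
Births: 647 × 0.454 = 294 ; 1138 × 0.385 = 438 — total 732
15–29: 979 × 0.965 = 945
30–44: 647 × 0.956 = 619
45–59: 1138 × 0.958 = 1090
60–74: 1092 × 0.953 = 1041
75–89: 1515 × 0.952 = 1442
90+: 1811 × 0.946 + 992 × 0.307 = 1713 + 305 = 2018
Net migration: 75–89 + 155 → 1597
Giving 732 / 945 / 619 / 1090 / 1041 / 1597 / 2018.
After projecting period 3:
Births: 945 × 0.454 = 429 ; 619 × 0.385 = 238 — total 667
15–29: 732 × 0.965 = 706
30–44: 945 × 0.956 = 903
45–59: 619 × 0.958 = 593
60–74: 1090 × 0.953 = 1039
75–89: 1041 × 0.952 = 991
90+: 1597 × 0.946 + 2018 × 0.307 = 1511 + 620 = 2131
Net migration: 75–89 + 155 → 1146
Giving 667 / 706 / 903 / 593 / 1039 / 1146 / 2131.
After projecting period 4:
Births: 706 × 0.454 = 321 ; 903 × 0.385 = 348 — total 669
15–29: 667 × 0.965 = 644
30–44: 706 × 0.956 = 675
45–59: 903 × 0.958 = 865
60–74: 593 × 0.953 = 565
75–89: 1039 × 0.952 = 989
90+: 1146 × 0.946 + 2131 × 0.307 = 1084 + 654 = 1738
Net migration: 75–89 + 155 → 1144
Giving 669 / 644 / 675 / 865 / 565 / 1144 / 1738.

1738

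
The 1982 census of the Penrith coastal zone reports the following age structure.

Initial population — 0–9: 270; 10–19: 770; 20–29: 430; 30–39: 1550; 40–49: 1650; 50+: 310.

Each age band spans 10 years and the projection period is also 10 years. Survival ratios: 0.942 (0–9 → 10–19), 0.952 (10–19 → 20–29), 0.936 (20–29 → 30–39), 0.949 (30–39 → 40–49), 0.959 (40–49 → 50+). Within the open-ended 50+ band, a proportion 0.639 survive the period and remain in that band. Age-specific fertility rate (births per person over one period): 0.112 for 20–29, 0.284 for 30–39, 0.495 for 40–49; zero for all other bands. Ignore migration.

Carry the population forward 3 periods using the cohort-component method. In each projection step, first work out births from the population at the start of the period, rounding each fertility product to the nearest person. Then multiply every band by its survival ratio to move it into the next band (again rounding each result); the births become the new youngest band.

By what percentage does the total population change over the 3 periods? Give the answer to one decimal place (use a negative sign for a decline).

— Period 1 —
Births: 430 × 0.112 = 48  |  1550 × 0.284 = 440  |  1650 × 0.495 = 817 → total 1305
10–19: 270 × 0.942 = 254
20–29: 770 × 0.952 = 733
30–39: 430 × 0.936 = 402
40–49: 1550 × 0.949 = 1471
50+: 1650 × 0.959 + 310 × 0.639 = 1582 + 198 = 1780
→ [1305, 254, 733, 402, 1471, 1780]
— Period 2 —
Births: 733 × 0.112 = 82  |  402 × 0.284 = 114  |  1471 × 0.495 = 728 → total 924
10–19: 1305 × 0.942 = 1229
20–29: 254 × 0.952 = 242
30–39: 733 × 0.936 = 686
40–49: 402 × 0.949 = 381
50+: 1471 × 0.959 + 1780 × 0.639 = 1411 + 1137 = 2548
→ [924, 1229, 242, 686, 381, 2548]
— Period 3 —
Births: 242 × 0.112 = 27  |  686 × 0.284 = 195  |  381 × 0.495 = 189 → total 411
10–19: 924 × 0.942 = 870
20–29: 1229 × 0.952 = 1170
30–39: 242 × 0.936 = 227
40–49: 686 × 0.949 = 651
50+: 381 × 0.959 + 2548 × 0.639 = 365 + 1628 = 1993
→ [411, 870, 1170, 227, 651, 1993]
Total: 4980 → 5322; change = 342; percentage change = 6.9%

6.9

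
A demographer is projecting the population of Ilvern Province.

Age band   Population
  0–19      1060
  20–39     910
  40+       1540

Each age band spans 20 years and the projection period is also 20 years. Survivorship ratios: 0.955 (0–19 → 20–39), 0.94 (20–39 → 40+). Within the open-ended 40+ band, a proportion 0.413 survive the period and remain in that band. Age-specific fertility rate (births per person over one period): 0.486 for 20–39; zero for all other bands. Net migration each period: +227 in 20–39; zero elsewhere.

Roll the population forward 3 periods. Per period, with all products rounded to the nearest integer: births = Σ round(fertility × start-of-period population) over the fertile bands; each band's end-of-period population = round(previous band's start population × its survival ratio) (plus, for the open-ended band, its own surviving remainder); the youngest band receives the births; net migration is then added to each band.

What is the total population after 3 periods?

2463

— Period 1 —
Births: 910 × 0.486 = 442
20–39: 1060 × 0.955 = 1012
40+: 910 × 0.94 + 1540 × 0.413 = 855 + 636 = 1491
Net migration: 20–39 + 227 → 1239
End of period: [442, 1239, 1491]
— Period 2 —
Births: 1239 × 0.486 = 602
20–39: 442 × 0.955 = 422
40+: 1239 × 0.94 + 1491 × 0.413 = 1165 + 616 = 1781
Net migration: 20–39 + 227 → 649
End of period: [602, 649, 1781]
— Period 3 —
Births: 649 × 0.486 = 315
20–39: 602 × 0.955 = 575
40+: 649 × 0.94 + 1781 × 0.413 = 610 + 736 = 1346
Net migration: 20–39 + 227 → 802
End of period: [315, 802, 1346]
Total after period 3: 315 + 802 + 1346 = 2463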